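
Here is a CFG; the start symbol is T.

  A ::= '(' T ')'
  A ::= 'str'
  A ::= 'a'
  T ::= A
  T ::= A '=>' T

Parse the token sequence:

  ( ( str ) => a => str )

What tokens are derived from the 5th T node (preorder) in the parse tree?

str

[T [A ( [T [A ( [T [A str]] )] => [T [A a] => [T [A str]]]] )]]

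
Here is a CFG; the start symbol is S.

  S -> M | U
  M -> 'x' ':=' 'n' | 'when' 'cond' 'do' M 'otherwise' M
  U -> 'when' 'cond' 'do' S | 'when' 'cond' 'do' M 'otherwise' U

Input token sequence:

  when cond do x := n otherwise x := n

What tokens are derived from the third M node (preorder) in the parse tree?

[S [M when cond do [M x := n] otherwise [M x := n]]]

x := n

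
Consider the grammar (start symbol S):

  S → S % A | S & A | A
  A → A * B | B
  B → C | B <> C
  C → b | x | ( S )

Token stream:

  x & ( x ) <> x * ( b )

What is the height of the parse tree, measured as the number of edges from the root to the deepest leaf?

[S [S [A [B [C x]]]] & [A [A [B [B [C ( [S [A [B [C x]]]] )]] <> [C x]]] * [B [C ( [S [A [B [C b]]]] )]]]]

10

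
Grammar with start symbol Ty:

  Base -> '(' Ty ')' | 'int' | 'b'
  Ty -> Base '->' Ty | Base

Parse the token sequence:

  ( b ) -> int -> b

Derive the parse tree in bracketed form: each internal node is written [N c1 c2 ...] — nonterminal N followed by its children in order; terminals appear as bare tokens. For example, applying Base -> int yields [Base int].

Ty
Base -> Ty
( Ty ) -> Ty
( Base ) -> Ty
( b ) -> Ty
( b ) -> Base -> Ty
( b ) -> int -> Ty
( b ) -> int -> Base
( b ) -> int -> b

[Ty [Base ( [Ty [Base b]] )] -> [Ty [Base int] -> [Ty [Base b]]]]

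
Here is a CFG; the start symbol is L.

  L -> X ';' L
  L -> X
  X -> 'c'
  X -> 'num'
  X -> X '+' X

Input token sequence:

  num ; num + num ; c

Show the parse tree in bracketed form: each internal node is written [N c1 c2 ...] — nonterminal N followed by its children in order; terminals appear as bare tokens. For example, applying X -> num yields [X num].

L
X ; L
num ; L
num ; X ; L
num ; X + X ; L
num ; num + X ; L
num ; num + num ; L
num ; num + num ; X
num ; num + num ; c

[L [X num] ; [L [X [X num] + [X num]] ; [L [X c]]]]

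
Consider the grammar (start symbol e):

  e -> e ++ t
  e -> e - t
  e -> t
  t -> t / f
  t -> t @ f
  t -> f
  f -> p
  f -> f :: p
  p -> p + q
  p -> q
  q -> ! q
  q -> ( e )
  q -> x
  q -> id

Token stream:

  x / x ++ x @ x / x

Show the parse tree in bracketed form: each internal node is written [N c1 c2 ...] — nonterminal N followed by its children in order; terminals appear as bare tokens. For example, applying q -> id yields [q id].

[e [e [t [t [f [p [q x]]]] / [f [p [q x]]]]] ++ [t [t [t [f [p [q x]]]] @ [f [p [q x]]]] / [f [p [q x]]]]]

e
e ++ t
t ++ t
t / f ++ t
f / f ++ t
p / f ++ t
q / f ++ t
x / f ++ t
x / p ++ t
x / q ++ t
x / x ++ t
x / x ++ t / f
x / x ++ t @ f / f
x / x ++ f @ f / f
x / x ++ p @ f / f
x / x ++ q @ f / f
x / x ++ x @ f / f
x / x ++ x @ p / f
x / x ++ x @ q / f
x / x ++ x @ x / f
x / x ++ x @ x / p
x / x ++ x @ x / q
x / x ++ x @ x / x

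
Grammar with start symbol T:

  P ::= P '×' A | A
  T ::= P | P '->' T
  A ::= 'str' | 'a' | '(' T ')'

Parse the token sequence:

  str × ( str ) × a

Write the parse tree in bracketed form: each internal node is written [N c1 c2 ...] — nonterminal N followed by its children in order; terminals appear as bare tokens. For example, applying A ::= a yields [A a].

[T [P [P [P [A str]] × [A ( [T [P [A str]]] )]] × [A a]]]

T
P
P × A
P × A × A
A × A × A
str × A × A
str × ( T ) × A
str × ( P ) × A
str × ( A ) × A
str × ( str ) × A
str × ( str ) × a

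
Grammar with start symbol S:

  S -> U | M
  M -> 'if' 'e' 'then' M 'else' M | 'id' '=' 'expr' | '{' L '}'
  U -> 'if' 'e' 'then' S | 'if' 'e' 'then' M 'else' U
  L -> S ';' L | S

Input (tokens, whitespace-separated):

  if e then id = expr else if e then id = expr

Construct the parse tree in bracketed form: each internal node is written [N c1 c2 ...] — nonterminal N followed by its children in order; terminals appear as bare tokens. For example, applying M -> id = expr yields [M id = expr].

[S [U if e then [M id = expr] else [U if e then [S [M id = expr]]]]]

S
U
if e then M else U
if e then id = expr else U
if e then id = expr else if e then S
if e then id = expr else if e then M
if e then id = expr else if e then id = expr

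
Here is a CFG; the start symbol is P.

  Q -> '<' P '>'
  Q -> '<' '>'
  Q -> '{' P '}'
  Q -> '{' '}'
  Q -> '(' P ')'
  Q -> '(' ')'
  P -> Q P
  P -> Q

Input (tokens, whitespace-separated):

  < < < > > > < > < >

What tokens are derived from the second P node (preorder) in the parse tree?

< < > >

[P [Q < [P [Q < [P [Q < >]] >]] >] [P [Q < >] [P [Q < >]]]]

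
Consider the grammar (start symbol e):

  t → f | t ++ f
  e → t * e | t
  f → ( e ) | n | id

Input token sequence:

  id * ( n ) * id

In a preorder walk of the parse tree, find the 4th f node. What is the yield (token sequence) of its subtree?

[e [t [f id]] * [e [t [f ( [e [t [f n]]] )]] * [e [t [f id]]]]]

id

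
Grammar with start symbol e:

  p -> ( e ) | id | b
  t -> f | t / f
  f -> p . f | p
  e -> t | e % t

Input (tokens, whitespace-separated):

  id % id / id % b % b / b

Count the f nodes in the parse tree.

[e [e [e [e [t [f [p id]]]] % [t [t [f [p id]]] / [f [p id]]]] % [t [f [p b]]]] % [t [t [f [p b]]] / [f [p b]]]]

6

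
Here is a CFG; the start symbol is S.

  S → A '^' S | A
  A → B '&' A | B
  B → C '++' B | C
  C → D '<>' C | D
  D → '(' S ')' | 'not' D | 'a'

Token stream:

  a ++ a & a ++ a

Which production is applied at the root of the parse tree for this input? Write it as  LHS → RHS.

S → A

[S [A [B [C [D a]] ++ [B [C [D a]]]] & [A [B [C [D a]] ++ [B [C [D a]]]]]]]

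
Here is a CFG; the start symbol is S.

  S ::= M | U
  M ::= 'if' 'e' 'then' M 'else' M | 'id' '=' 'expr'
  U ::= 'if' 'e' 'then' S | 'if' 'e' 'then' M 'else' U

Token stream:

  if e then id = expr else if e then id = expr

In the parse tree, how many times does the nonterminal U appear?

[S [U if e then [M id = expr] else [U if e then [S [M id = expr]]]]]

2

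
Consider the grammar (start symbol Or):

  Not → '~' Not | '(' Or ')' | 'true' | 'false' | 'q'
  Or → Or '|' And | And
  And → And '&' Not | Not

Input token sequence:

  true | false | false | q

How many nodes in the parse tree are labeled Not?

4

[Or [Or [Or [Or [And [Not true]]] | [And [Not false]]] | [And [Not false]]] | [And [Not q]]]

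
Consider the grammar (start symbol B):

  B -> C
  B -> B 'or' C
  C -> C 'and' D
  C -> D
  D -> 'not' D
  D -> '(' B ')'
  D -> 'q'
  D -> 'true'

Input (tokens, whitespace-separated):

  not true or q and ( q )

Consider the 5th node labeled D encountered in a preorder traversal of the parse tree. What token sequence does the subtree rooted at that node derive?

q

[B [B [C [D not [D true]]]] or [C [C [D q]] and [D ( [B [C [D q]]] )]]]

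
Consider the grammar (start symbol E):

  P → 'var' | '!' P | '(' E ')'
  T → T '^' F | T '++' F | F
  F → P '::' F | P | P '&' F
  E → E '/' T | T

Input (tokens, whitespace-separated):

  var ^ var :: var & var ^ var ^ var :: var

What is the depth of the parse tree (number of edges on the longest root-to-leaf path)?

8

[E [T [T [T [T [F [P var]]] ^ [F [P var] :: [F [P var] & [F [P var]]]]] ^ [F [P var]]] ^ [F [P var] :: [F [P var]]]]]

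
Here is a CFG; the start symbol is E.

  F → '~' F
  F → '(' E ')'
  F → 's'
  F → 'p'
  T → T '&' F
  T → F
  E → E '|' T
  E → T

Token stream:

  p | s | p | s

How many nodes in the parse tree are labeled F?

[E [E [E [E [T [F p]]] | [T [F s]]] | [T [F p]]] | [T [F s]]]

4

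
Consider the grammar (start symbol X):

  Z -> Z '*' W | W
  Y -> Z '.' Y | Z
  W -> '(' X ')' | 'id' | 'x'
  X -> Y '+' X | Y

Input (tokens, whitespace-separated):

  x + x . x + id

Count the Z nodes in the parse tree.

4

[X [Y [Z [W x]]] + [X [Y [Z [W x]] . [Y [Z [W x]]]] + [X [Y [Z [W id]]]]]]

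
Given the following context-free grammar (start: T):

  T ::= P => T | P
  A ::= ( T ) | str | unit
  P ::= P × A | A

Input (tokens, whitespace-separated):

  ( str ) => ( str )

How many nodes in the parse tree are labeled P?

4

[T [P [A ( [T [P [A str]]] )]] => [T [P [A ( [T [P [A str]]] )]]]]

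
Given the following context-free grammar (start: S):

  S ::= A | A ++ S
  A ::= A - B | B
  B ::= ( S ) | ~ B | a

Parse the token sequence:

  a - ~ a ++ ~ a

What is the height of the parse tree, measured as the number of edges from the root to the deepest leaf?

5

[S [A [A [B a]] - [B ~ [B a]]] ++ [S [A [B ~ [B a]]]]]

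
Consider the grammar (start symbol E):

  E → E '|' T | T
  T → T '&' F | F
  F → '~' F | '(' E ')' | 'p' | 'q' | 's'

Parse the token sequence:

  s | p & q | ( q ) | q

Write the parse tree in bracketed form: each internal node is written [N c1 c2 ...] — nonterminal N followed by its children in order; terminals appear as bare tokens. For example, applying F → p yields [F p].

[E [E [E [E [T [F s]]] | [T [T [F p]] & [F q]]] | [T [F ( [E [T [F q]]] )]]] | [T [F q]]]

E
E | T
E | T | T
E | T | T | T
T | T | T | T
F | T | T | T
s | T | T | T
s | T & F | T | T
s | F & F | T | T
s | p & F | T | T
s | p & q | T | T
s | p & q | F | T
s | p & q | ( E ) | T
s | p & q | ( T ) | T
s | p & q | ( F ) | T
s | p & q | ( q ) | T
s | p & q | ( q ) | F
s | p & q | ( q ) | q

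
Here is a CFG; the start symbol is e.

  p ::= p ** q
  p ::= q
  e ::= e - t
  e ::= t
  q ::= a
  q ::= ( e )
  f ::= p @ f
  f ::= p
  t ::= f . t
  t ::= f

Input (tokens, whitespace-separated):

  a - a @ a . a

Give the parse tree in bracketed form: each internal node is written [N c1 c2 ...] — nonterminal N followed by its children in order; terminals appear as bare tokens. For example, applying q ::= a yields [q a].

e
e - t
t - t
f - t
p - t
q - t
a - t
a - f . t
a - p @ f . t
a - q @ f . t
a - a @ f . t
a - a @ p . t
a - a @ q . t
a - a @ a . t
a - a @ a . f
a - a @ a . p
a - a @ a . q
a - a @ a . a

[e [e [t [f [p [q a]]]]] - [t [f [p [q a]] @ [f [p [q a]]]] . [t [f [p [q a]]]]]]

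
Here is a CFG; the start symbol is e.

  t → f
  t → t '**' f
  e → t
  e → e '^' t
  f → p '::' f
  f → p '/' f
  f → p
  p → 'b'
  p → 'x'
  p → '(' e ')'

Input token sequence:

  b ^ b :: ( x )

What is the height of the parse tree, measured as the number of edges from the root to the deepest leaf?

[e [e [t [f [p b]]]] ^ [t [f [p b] :: [f [p ( [e [t [f [p x]]]] )]]]]]

9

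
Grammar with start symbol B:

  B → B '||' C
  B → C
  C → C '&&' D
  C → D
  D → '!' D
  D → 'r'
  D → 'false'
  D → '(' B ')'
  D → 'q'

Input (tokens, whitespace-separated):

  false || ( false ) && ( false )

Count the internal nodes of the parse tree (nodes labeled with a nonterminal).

14

[B [B [C [D false]]] || [C [C [D ( [B [C [D false]]] )]] && [D ( [B [C [D false]]] )]]]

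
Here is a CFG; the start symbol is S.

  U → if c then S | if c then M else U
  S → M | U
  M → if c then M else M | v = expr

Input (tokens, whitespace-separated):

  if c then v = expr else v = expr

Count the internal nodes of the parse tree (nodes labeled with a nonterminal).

[S [M if c then [M v = expr] else [M v = expr]]]

4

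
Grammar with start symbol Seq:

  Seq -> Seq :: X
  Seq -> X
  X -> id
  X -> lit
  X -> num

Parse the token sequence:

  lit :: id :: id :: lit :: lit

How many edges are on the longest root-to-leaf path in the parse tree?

[Seq [Seq [Seq [Seq [Seq [X lit]] :: [X id]] :: [X id]] :: [X lit]] :: [X lit]]

6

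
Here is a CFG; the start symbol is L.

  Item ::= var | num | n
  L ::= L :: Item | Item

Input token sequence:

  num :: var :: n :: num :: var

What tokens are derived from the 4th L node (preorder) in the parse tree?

num :: var

[L [L [L [L [L [Item num]] :: [Item var]] :: [Item n]] :: [Item num]] :: [Item var]]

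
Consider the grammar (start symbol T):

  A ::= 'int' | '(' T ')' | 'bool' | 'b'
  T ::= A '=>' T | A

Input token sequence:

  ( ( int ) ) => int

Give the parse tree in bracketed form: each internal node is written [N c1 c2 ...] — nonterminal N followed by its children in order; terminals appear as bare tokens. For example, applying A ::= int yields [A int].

T
A => T
( T ) => T
( A ) => T
( ( T ) ) => T
( ( A ) ) => T
( ( int ) ) => T
( ( int ) ) => A
( ( int ) ) => int

[T [A ( [T [A ( [T [A int]] )]] )] => [T [A int]]]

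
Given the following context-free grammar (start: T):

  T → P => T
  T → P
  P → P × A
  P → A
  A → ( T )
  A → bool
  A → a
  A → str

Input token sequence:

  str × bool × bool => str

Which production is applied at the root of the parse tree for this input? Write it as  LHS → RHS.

[T [P [P [P [A str]] × [A bool]] × [A bool]] => [T [P [A str]]]]

T → P => T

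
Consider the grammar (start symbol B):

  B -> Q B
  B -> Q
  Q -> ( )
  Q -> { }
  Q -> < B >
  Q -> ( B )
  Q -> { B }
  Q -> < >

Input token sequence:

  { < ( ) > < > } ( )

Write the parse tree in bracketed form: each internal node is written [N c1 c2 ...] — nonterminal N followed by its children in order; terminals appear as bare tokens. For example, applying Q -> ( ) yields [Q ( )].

[B [Q { [B [Q < [B [Q ( )]] >] [B [Q < >]]] }] [B [Q ( )]]]

B
Q B
{ B } B
{ Q B } B
{ < B > B } B
{ < Q > B } B
{ < ( ) > B } B
{ < ( ) > Q } B
{ < ( ) > < > } B
{ < ( ) > < > } Q
{ < ( ) > < > } ( )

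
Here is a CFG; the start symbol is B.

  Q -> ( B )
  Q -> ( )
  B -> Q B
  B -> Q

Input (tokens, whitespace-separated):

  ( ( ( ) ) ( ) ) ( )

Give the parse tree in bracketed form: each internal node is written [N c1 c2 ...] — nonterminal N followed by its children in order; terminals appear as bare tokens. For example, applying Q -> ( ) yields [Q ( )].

[B [Q ( [B [Q ( [B [Q ( )]] )] [B [Q ( )]]] )] [B [Q ( )]]]

B
Q B
( B ) B
( Q B ) B
( ( B ) B ) B
( ( Q ) B ) B
( ( ( ) ) B ) B
( ( ( ) ) Q ) B
( ( ( ) ) ( ) ) B
( ( ( ) ) ( ) ) Q
( ( ( ) ) ( ) ) ( )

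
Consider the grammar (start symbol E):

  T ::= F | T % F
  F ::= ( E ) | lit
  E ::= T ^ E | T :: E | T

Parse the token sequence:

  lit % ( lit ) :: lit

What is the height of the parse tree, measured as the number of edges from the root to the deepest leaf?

[E [T [T [F lit]] % [F ( [E [T [F lit]]] )]] :: [E [T [F lit]]]]

6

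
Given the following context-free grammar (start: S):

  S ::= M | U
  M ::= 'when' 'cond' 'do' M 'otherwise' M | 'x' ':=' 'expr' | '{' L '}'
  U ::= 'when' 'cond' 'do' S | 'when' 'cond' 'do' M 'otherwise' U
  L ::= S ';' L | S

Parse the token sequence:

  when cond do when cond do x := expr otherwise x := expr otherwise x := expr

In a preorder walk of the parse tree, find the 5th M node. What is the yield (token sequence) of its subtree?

x := expr

[S [M when cond do [M when cond do [M x := expr] otherwise [M x := expr]] otherwise [M x := expr]]]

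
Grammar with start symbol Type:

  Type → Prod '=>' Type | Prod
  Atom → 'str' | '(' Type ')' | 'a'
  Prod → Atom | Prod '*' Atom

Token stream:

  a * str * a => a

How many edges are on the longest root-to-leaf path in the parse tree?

[Type [Prod [Prod [Prod [Atom a]] * [Atom str]] * [Atom a]] => [Type [Prod [Atom a]]]]

5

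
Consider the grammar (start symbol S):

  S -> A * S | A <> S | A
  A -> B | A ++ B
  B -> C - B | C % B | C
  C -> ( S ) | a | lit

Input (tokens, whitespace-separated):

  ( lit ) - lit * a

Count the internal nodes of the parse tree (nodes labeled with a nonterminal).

14

[S [A [B [C ( [S [A [B [C lit]]]] )] - [B [C lit]]]] * [S [A [B [C a]]]]]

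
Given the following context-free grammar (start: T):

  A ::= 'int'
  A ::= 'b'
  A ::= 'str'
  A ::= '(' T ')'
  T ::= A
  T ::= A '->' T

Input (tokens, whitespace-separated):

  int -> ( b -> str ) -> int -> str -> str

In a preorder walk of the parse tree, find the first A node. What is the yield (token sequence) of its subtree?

[T [A int] -> [T [A ( [T [A b] -> [T [A str]]] )] -> [T [A int] -> [T [A str] -> [T [A str]]]]]]

int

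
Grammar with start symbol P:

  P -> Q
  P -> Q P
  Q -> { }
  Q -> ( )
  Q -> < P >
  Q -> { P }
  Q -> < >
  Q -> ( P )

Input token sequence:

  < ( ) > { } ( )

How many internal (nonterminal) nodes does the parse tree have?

8

[P [Q < [P [Q ( )]] >] [P [Q { }] [P [Q ( )]]]]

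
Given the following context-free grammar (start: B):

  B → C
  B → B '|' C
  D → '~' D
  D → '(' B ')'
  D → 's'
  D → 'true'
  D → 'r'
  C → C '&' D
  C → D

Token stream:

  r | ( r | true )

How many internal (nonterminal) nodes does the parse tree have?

12

[B [B [C [D r]]] | [C [D ( [B [B [C [D r]]] | [C [D true]]] )]]]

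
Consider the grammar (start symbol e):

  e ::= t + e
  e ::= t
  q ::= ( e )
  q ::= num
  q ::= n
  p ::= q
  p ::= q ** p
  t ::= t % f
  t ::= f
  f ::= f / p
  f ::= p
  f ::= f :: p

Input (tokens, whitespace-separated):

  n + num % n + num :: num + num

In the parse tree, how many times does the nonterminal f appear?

[e [t [f [p [q n]]]] + [e [t [t [f [p [q num]]]] % [f [p [q n]]]] + [e [t [f [f [p [q num]]] :: [p [q num]]]] + [e [t [f [p [q num]]]]]]]]

6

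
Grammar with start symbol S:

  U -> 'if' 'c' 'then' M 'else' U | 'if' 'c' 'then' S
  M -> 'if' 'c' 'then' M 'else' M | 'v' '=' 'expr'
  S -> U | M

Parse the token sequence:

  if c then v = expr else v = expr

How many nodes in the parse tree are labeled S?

1

[S [M if c then [M v = expr] else [M v = expr]]]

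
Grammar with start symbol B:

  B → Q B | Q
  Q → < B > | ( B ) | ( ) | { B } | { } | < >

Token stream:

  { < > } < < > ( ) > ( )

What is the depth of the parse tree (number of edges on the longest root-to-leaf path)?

6

[B [Q { [B [Q < >]] }] [B [Q < [B [Q < >] [B [Q ( )]]] >] [B [Q ( )]]]]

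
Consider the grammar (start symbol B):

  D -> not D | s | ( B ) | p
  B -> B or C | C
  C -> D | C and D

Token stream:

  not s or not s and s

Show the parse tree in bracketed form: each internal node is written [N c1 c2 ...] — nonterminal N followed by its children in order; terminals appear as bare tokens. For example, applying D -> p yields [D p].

B
B or C
C or C
D or C
not D or C
not s or C
not s or C and D
not s or D and D
not s or not D and D
not s or not s and D
not s or not s and s

[B [B [C [D not [D s]]]] or [C [C [D not [D s]]] and [D s]]]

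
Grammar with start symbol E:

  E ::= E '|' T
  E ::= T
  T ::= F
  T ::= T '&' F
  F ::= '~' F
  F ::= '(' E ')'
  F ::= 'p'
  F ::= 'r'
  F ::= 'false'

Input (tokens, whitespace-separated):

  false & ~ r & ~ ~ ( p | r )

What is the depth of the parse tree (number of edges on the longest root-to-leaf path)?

9

[E [T [T [T [F false]] & [F ~ [F r]]] & [F ~ [F ~ [F ( [E [E [T [F p]]] | [T [F r]]] )]]]]]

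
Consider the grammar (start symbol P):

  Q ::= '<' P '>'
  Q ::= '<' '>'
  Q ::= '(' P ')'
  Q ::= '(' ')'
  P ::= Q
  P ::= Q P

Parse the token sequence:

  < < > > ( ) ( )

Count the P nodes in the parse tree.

[P [Q < [P [Q < >]] >] [P [Q ( )] [P [Q ( )]]]]

4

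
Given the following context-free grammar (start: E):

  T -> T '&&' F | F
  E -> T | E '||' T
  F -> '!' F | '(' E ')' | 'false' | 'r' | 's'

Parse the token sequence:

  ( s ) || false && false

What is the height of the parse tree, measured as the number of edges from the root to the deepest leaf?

7

[E [E [T [F ( [E [T [F s]]] )]]] || [T [T [F false]] && [F false]]]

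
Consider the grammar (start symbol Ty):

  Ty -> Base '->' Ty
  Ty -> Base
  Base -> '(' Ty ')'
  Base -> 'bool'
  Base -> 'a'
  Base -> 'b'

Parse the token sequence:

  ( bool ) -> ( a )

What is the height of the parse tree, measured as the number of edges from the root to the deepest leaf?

[Ty [Base ( [Ty [Base bool]] )] -> [Ty [Base ( [Ty [Base a]] )]]]

5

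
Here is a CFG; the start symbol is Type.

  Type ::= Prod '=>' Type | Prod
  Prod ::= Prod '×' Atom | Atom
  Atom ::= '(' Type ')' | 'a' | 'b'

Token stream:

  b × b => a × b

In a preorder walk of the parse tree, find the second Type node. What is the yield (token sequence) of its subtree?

a × b

[Type [Prod [Prod [Atom b]] × [Atom b]] => [Type [Prod [Prod [Atom a]] × [Atom b]]]]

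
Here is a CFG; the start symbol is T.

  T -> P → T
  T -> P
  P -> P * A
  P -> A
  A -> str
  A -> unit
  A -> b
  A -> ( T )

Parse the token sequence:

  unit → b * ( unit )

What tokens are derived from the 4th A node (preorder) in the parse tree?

unit

[T [P [A unit]] → [T [P [P [A b]] * [A ( [T [P [A unit]]] )]]]]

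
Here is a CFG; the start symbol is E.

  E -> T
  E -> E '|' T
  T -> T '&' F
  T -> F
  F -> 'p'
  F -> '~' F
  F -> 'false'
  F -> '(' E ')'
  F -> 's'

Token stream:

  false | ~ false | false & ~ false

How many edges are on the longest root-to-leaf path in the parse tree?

5

[E [E [E [T [F false]]] | [T [F ~ [F false]]]] | [T [T [F false]] & [F ~ [F false]]]]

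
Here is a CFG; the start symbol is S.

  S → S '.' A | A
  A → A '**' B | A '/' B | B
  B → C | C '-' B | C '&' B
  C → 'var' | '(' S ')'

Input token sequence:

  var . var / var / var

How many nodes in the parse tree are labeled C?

[S [S [A [B [C var]]]] . [A [A [A [B [C var]]] / [B [C var]]] / [B [C var]]]]

4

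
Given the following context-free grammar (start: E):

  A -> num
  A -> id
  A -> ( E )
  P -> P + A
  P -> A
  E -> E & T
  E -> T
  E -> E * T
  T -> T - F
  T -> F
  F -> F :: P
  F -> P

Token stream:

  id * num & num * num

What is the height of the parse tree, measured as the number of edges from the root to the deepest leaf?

[E [E [E [E [T [F [P [A id]]]]] * [T [F [P [A num]]]]] & [T [F [P [A num]]]]] * [T [F [P [A num]]]]]

8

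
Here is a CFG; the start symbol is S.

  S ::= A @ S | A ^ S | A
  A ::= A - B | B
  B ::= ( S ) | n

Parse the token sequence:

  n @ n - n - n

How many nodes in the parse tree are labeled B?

[S [A [B n]] @ [S [A [A [A [B n]] - [B n]] - [B n]]]]

4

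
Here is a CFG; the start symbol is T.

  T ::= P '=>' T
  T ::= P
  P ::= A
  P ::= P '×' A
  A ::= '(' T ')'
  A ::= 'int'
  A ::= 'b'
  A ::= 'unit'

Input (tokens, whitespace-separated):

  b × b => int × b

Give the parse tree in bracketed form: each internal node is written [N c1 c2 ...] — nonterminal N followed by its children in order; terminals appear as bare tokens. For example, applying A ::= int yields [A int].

[T [P [P [A b]] × [A b]] => [T [P [P [A int]] × [A b]]]]

T
P => T
P × A => T
A × A => T
b × A => T
b × b => T
b × b => P
b × b => P × A
b × b => A × A
b × b => int × A
b × b => int × b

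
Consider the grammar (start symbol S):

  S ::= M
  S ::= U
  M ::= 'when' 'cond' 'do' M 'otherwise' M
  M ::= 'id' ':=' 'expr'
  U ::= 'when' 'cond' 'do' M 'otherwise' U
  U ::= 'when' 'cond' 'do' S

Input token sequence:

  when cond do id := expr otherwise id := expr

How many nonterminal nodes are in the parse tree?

4

[S [M when cond do [M id := expr] otherwise [M id := expr]]]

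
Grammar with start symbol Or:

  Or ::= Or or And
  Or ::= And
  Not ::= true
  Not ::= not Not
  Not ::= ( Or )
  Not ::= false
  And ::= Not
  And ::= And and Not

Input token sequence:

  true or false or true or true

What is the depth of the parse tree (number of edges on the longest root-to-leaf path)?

6

[Or [Or [Or [Or [And [Not true]]] or [And [Not false]]] or [And [Not true]]] or [And [Not true]]]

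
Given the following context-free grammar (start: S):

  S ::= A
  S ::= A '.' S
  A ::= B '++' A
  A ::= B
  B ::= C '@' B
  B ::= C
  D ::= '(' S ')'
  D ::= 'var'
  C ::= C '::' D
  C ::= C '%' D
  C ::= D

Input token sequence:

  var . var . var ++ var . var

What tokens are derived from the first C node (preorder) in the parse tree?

var

[S [A [B [C [D var]]]] . [S [A [B [C [D var]]]] . [S [A [B [C [D var]]] ++ [A [B [C [D var]]]]] . [S [A [B [C [D var]]]]]]]]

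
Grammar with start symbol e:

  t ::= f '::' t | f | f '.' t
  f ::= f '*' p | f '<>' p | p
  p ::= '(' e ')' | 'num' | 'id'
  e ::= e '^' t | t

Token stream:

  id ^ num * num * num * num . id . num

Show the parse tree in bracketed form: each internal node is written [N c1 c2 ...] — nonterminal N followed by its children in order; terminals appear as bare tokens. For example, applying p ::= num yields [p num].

[e [e [t [f [p id]]]] ^ [t [f [f [f [f [p num]] * [p num]] * [p num]] * [p num]] . [t [f [p id]] . [t [f [p num]]]]]]

e
e ^ t
t ^ t
f ^ t
p ^ t
id ^ t
id ^ f . t
id ^ f * p . t
id ^ f * p * p . t
id ^ f * p * p * p . t
id ^ p * p * p * p . t
id ^ num * p * p * p . t
id ^ num * num * p * p . t
id ^ num * num * num * p . t
id ^ num * num * num * num . t
id ^ num * num * num * num . f . t
id ^ num * num * num * num . p . t
id ^ num * num * num * num . id . t
id ^ num * num * num * num . id . f
id ^ num * num * num * num . id . p
id ^ num * num * num * num . id . num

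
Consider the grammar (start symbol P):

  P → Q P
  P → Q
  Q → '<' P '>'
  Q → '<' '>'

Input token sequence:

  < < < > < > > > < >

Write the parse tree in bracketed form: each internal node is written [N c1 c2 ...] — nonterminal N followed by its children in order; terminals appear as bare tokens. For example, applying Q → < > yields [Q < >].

[P [Q < [P [Q < [P [Q < >] [P [Q < >]]] >]] >] [P [Q < >]]]

P
Q P
< P > P
< Q > P
< < P > > P
< < Q P > > P
< < < > P > > P
< < < > Q > > P
< < < > < > > > P
< < < > < > > > Q
< < < > < > > > < >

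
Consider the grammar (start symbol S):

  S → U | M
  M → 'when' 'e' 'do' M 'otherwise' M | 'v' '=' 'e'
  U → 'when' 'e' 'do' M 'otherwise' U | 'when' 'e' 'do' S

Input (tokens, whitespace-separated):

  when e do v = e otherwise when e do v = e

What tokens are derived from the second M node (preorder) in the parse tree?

v = e

[S [U when e do [M v = e] otherwise [U when e do [S [M v = e]]]]]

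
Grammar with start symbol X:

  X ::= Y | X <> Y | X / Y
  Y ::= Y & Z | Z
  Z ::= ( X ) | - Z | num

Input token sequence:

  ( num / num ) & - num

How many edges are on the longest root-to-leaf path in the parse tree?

[X [Y [Y [Z ( [X [X [Y [Z num]]] / [Y [Z num]]] )]] & [Z - [Z num]]]]

8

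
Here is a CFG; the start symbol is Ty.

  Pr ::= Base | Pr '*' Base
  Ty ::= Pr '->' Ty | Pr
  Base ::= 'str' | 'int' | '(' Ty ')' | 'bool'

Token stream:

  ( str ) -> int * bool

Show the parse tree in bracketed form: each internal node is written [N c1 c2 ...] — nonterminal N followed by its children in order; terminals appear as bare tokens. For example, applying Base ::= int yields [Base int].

Ty
Pr -> Ty
Base -> Ty
( Ty ) -> Ty
( Pr ) -> Ty
( Base ) -> Ty
( str ) -> Ty
( str ) -> Pr
( str ) -> Pr * Base
( str ) -> Base * Base
( str ) -> int * Base
( str ) -> int * bool

[Ty [Pr [Base ( [Ty [Pr [Base str]]] )]] -> [Ty [Pr [Pr [Base int]] * [Base bool]]]]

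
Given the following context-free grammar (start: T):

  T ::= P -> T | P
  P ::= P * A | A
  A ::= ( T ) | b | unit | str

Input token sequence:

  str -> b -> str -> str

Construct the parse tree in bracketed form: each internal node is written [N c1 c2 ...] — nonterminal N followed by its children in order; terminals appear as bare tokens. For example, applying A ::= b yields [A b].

T
P -> T
A -> T
str -> T
str -> P -> T
str -> A -> T
str -> b -> T
str -> b -> P -> T
str -> b -> A -> T
str -> b -> str -> T
str -> b -> str -> P
str -> b -> str -> A
str -> b -> str -> str

[T [P [A str]] -> [T [P [A b]] -> [T [P [A str]] -> [T [P [A str]]]]]]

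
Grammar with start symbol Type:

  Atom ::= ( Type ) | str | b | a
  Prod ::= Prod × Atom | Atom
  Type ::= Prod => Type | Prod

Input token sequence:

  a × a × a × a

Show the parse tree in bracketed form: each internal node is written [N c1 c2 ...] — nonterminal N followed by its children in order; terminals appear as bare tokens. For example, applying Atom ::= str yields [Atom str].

Type
Prod
Prod × Atom
Prod × Atom × Atom
Prod × Atom × Atom × Atom
Atom × Atom × Atom × Atom
a × Atom × Atom × Atom
a × a × Atom × Atom
a × a × a × Atom
a × a × a × a

[Type [Prod [Prod [Prod [Prod [Atom a]] × [Atom a]] × [Atom a]] × [Atom a]]]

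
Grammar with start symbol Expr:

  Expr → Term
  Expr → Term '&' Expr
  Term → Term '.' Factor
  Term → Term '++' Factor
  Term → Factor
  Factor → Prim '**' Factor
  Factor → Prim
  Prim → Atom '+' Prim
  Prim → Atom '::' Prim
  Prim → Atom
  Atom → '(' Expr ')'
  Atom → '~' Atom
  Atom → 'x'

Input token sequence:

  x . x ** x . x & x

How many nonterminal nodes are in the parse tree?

[Expr [Term [Term [Term [Factor [Prim [Atom x]]]] . [Factor [Prim [Atom x]] ** [Factor [Prim [Atom x]]]]] . [Factor [Prim [Atom x]]]] & [Expr [Term [Factor [Prim [Atom x]]]]]]

21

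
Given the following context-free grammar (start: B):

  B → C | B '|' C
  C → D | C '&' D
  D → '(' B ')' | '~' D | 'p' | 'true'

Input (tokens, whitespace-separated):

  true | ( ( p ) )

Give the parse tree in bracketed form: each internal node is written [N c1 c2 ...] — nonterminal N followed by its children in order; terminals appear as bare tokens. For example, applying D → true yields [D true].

B
B | C
C | C
D | C
true | C
true | D
true | ( B )
true | ( C )
true | ( D )
true | ( ( B ) )
true | ( ( C ) )
true | ( ( D ) )
true | ( ( p ) )

[B [B [C [D true]]] | [C [D ( [B [C [D ( [B [C [D p]]] )]]] )]]]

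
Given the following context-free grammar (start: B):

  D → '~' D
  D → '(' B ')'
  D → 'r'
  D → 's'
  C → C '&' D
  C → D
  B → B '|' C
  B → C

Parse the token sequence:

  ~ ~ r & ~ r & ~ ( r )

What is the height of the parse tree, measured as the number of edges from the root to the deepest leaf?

7

[B [C [C [C [D ~ [D ~ [D r]]]] & [D ~ [D r]]] & [D ~ [D ( [B [C [D r]]] )]]]]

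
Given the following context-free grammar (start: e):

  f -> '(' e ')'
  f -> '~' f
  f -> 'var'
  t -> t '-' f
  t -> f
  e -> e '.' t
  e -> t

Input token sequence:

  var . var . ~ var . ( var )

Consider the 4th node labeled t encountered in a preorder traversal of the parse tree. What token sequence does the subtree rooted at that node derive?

[e [e [e [e [t [f var]]] . [t [f var]]] . [t [f ~ [f var]]]] . [t [f ( [e [t [f var]]] )]]]

( var )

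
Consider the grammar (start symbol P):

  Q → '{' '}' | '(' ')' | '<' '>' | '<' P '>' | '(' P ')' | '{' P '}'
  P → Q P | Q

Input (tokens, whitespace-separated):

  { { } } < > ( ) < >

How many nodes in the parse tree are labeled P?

[P [Q { [P [Q { }]] }] [P [Q < >] [P [Q ( )] [P [Q < >]]]]]

5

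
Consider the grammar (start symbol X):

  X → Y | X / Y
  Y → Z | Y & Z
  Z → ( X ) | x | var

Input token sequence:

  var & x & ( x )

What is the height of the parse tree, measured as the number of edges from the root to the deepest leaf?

[X [Y [Y [Y [Z var]] & [Z x]] & [Z ( [X [Y [Z x]]] )]]]

6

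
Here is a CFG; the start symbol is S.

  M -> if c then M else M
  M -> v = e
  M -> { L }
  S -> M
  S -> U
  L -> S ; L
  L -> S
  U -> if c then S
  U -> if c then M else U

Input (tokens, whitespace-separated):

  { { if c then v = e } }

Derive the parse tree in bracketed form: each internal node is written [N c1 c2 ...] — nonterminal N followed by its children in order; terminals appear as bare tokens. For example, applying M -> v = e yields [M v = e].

[S [M { [L [S [M { [L [S [U if c then [S [M v = e]]]]] }]]] }]]

S
M
{ L }
{ S }
{ M }
{ { L } }
{ { S } }
{ { U } }
{ { if c then S } }
{ { if c then M } }
{ { if c then v = e } }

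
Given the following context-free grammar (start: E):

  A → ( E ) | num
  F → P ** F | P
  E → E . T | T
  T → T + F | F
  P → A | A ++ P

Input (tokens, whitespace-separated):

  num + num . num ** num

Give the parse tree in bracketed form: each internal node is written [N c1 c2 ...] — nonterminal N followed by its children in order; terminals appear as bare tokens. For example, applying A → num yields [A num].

E
E . T
T . T
T + F . T
F + F . T
P + F . T
A + F . T
num + F . T
num + P . T
num + A . T
num + num . T
num + num . F
num + num . P ** F
num + num . A ** F
num + num . num ** F
num + num . num ** P
num + num . num ** A
num + num . num ** num

[E [E [T [T [F [P [A num]]]] + [F [P [A num]]]]] . [T [F [P [A num]] ** [F [P [A num]]]]]]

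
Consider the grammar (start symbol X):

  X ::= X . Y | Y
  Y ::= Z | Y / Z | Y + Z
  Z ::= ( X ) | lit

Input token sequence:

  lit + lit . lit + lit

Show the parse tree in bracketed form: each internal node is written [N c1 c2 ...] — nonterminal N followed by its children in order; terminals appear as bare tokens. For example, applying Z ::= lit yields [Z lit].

X
X . Y
Y . Y
Y + Z . Y
Z + Z . Y
lit + Z . Y
lit + lit . Y
lit + lit . Y + Z
lit + lit . Z + Z
lit + lit . lit + Z
lit + lit . lit + lit

[X [X [Y [Y [Z lit]] + [Z lit]]] . [Y [Y [Z lit]] + [Z lit]]]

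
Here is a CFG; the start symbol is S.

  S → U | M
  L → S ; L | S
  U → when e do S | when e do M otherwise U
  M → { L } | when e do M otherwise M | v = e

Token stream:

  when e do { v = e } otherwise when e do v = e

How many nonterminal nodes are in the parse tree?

9

[S [U when e do [M { [L [S [M v = e]]] }] otherwise [U when e do [S [M v = e]]]]]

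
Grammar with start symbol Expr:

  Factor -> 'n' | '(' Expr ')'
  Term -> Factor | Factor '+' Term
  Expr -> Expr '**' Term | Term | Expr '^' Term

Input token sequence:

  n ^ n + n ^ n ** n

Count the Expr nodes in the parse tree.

[Expr [Expr [Expr [Expr [Term [Factor n]]] ^ [Term [Factor n] + [Term [Factor n]]]] ^ [Term [Factor n]]] ** [Term [Factor n]]]

4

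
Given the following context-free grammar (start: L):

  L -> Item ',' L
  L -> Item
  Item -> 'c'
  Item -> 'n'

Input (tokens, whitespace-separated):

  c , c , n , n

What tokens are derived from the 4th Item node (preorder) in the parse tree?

n

[L [Item c] , [L [Item c] , [L [Item n] , [L [Item n]]]]]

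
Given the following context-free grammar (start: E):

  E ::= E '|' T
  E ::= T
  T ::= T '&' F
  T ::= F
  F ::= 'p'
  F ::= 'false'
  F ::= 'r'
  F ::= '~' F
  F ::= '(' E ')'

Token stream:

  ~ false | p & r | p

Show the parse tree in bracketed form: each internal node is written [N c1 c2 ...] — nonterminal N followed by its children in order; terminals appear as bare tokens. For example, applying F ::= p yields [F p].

[E [E [E [T [F ~ [F false]]]] | [T [T [F p]] & [F r]]] | [T [F p]]]

E
E | T
E | T | T
T | T | T
F | T | T
~ F | T | T
~ false | T | T
~ false | T & F | T
~ false | F & F | T
~ false | p & F | T
~ false | p & r | T
~ false | p & r | F
~ false | p & r | p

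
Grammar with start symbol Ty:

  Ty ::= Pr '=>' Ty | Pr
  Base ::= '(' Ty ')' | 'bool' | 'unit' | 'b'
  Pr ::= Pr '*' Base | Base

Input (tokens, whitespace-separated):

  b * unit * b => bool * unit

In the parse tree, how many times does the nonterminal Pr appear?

[Ty [Pr [Pr [Pr [Base b]] * [Base unit]] * [Base b]] => [Ty [Pr [Pr [Base bool]] * [Base unit]]]]

5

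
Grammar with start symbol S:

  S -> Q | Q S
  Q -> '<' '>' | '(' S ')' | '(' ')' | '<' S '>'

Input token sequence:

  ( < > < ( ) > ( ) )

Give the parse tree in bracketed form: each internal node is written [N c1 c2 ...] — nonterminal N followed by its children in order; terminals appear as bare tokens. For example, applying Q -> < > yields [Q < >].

S
Q
( S )
( Q S )
( < > S )
( < > Q S )
( < > < S > S )
( < > < Q > S )
( < > < ( ) > S )
( < > < ( ) > Q )
( < > < ( ) > ( ) )

[S [Q ( [S [Q < >] [S [Q < [S [Q ( )]] >] [S [Q ( )]]]] )]]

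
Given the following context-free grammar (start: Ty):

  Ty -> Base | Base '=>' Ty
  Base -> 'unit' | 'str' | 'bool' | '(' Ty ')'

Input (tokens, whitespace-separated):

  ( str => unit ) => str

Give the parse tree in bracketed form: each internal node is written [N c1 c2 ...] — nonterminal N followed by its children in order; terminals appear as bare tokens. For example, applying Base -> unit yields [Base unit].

[Ty [Base ( [Ty [Base str] => [Ty [Base unit]]] )] => [Ty [Base str]]]

Ty
Base => Ty
( Ty ) => Ty
( Base => Ty ) => Ty
( str => Ty ) => Ty
( str => Base ) => Ty
( str => unit ) => Ty
( str => unit ) => Base
( str => unit ) => str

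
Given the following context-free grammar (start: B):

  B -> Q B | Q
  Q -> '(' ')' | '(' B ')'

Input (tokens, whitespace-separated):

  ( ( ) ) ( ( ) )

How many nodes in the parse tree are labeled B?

4

[B [Q ( [B [Q ( )]] )] [B [Q ( [B [Q ( )]] )]]]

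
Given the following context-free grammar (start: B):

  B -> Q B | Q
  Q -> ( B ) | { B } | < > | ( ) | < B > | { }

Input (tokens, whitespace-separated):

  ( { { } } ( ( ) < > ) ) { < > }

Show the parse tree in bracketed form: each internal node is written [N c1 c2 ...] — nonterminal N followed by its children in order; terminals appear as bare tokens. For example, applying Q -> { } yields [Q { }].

[B [Q ( [B [Q { [B [Q { }]] }] [B [Q ( [B [Q ( )] [B [Q < >]]] )]]] )] [B [Q { [B [Q < >]] }]]]

B
Q B
( B ) B
( Q B ) B
( { B } B ) B
( { Q } B ) B
( { { } } B ) B
( { { } } Q ) B
( { { } } ( B ) ) B
( { { } } ( Q B ) ) B
( { { } } ( ( ) B ) ) B
( { { } } ( ( ) Q ) ) B
( { { } } ( ( ) < > ) ) B
( { { } } ( ( ) < > ) ) Q
( { { } } ( ( ) < > ) ) { B }
( { { } } ( ( ) < > ) ) { Q }
( { { } } ( ( ) < > ) ) { < > }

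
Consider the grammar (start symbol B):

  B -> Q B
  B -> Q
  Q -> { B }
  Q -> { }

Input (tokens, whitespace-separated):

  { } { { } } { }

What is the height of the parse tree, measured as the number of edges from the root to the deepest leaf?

5

[B [Q { }] [B [Q { [B [Q { }]] }] [B [Q { }]]]]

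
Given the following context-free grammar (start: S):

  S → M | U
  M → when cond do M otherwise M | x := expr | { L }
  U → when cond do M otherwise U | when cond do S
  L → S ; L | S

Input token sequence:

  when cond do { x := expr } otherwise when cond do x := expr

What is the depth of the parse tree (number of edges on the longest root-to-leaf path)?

6

[S [U when cond do [M { [L [S [M x := expr]]] }] otherwise [U when cond do [S [M x := expr]]]]]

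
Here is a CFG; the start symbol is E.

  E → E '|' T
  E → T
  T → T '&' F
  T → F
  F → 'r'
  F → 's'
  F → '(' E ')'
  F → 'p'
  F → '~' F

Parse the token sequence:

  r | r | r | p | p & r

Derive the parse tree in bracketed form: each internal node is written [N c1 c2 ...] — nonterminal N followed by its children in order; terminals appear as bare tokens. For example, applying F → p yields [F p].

[E [E [E [E [E [T [F r]]] | [T [F r]]] | [T [F r]]] | [T [F p]]] | [T [T [F p]] & [F r]]]

E
E | T
E | T | T
E | T | T | T
E | T | T | T | T
T | T | T | T | T
F | T | T | T | T
r | T | T | T | T
r | F | T | T | T
r | r | T | T | T
r | r | F | T | T
r | r | r | T | T
r | r | r | F | T
r | r | r | p | T
r | r | r | p | T & F
r | r | r | p | F & F
r | r | r | p | p & F
r | r | r | p | p & r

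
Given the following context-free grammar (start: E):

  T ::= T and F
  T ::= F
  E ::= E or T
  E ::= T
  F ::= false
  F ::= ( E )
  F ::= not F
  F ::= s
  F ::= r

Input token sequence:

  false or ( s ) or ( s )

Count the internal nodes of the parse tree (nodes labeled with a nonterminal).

15

[E [E [E [T [F false]]] or [T [F ( [E [T [F s]]] )]]] or [T [F ( [E [T [F s]]] )]]]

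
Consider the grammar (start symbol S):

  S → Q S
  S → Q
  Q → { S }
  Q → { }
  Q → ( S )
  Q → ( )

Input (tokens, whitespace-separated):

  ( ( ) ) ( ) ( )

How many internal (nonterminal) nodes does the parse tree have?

[S [Q ( [S [Q ( )]] )] [S [Q ( )] [S [Q ( )]]]]

8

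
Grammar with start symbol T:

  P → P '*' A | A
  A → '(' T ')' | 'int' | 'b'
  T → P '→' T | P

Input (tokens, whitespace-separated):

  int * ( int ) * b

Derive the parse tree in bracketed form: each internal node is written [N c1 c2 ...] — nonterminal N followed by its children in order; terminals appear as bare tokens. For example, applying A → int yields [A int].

T
P
P * A
P * A * A
A * A * A
int * A * A
int * ( T ) * A
int * ( P ) * A
int * ( A ) * A
int * ( int ) * A
int * ( int ) * b

[T [P [P [P [A int]] * [A ( [T [P [A int]]] )]] * [A b]]]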